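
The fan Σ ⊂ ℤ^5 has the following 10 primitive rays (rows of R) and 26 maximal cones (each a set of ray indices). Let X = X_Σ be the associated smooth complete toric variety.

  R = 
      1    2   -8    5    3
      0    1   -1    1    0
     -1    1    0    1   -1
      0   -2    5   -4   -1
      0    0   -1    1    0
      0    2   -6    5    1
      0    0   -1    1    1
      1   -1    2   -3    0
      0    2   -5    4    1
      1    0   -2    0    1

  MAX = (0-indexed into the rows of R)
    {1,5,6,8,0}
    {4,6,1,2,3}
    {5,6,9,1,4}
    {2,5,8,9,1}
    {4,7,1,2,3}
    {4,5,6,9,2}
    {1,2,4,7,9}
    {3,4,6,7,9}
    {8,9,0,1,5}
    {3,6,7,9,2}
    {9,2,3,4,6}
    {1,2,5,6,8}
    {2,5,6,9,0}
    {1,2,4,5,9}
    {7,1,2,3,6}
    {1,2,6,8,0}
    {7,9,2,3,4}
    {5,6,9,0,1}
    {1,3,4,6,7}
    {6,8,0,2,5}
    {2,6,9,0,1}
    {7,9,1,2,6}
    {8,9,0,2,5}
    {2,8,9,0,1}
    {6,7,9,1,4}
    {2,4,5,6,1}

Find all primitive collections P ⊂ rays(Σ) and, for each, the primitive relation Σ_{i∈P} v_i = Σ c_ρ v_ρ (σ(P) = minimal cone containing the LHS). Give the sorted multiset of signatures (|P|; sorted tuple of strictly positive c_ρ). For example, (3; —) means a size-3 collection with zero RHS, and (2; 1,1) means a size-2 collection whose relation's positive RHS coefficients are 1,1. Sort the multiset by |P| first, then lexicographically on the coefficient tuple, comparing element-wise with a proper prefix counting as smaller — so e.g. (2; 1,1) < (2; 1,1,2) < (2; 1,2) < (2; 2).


Σ has 14 primitive collections:

  P = {3,8}:  v_{3} + v_{8} = 0  ⟹  sig = (2; —)
  P = {3,5}:  v_{3} + v_{5} = v_{4}  ⟹  sig = (2; 1)
  P = {4,8}:  v_{4} + v_{8} = v_{5}  ⟹  sig = (2; 1)
  P = {0,3}:  v_{0} + v_{3} = v_{6} + v_{9}  ⟹  sig = (2; 1,1)
  P = {7,8}:  v_{7} + v_{8} = v_{1} + v_{9}  ⟹  sig = (2; 1,1)
  P = {0,4}:  v_{0} + v_{4} = v_{5} + v_{6} + v_{9}  ⟹  sig = (2; 1,1,1)
  P = {5,7}:  v_{5} + v_{7} = v_{1} + v_{4} + v_{9}  ⟹  sig = (2; 1,1,1)
  P = {0,7}:  v_{0} + v_{7} = v_{1} + v_{6} + 2·v_{9}  ⟹  sig = (2; 1,1,2)
  P = {1,3,9}:  v_{1} + v_{3} + v_{9} = v_{7}  ⟹  sig = (3; 1)
  P = {6,8,9}:  v_{6} + v_{8} + v_{9} = v_{0}  ⟹  sig = (3; 1)
  P = {2,4,6,7}:  v_{2} + v_{4} + v_{6} + v_{7} = 0  ⟹  sig = (4; —)
  P = {0,1,2,5}:  v_{0} + v_{1} + v_{2} + v_{5} = 3·v_{8}  ⟹  sig = (4; 3)
  P = {1,2,4,6,9}:  v_{1} + v_{2} + v_{4} + v_{6} + v_{9} = v_{8}  ⟹  sig = (5; 1)
  P = {1,2,5,6,9}:  v_{1} + v_{2} + v_{5} + v_{6} + v_{9} = 2·v_{8}  ⟹  sig = (5; 2)

Hence PRS(X_Σ) =
[(2; —), (2; 1), (2; 1), (2; 1,1), (2; 1,1), (2; 1,1,1), (2; 1,1,1), (2; 1,1,2), (3; 1), (3; 1), (4; —), (4; 3), (5; 1), (5; 2)]


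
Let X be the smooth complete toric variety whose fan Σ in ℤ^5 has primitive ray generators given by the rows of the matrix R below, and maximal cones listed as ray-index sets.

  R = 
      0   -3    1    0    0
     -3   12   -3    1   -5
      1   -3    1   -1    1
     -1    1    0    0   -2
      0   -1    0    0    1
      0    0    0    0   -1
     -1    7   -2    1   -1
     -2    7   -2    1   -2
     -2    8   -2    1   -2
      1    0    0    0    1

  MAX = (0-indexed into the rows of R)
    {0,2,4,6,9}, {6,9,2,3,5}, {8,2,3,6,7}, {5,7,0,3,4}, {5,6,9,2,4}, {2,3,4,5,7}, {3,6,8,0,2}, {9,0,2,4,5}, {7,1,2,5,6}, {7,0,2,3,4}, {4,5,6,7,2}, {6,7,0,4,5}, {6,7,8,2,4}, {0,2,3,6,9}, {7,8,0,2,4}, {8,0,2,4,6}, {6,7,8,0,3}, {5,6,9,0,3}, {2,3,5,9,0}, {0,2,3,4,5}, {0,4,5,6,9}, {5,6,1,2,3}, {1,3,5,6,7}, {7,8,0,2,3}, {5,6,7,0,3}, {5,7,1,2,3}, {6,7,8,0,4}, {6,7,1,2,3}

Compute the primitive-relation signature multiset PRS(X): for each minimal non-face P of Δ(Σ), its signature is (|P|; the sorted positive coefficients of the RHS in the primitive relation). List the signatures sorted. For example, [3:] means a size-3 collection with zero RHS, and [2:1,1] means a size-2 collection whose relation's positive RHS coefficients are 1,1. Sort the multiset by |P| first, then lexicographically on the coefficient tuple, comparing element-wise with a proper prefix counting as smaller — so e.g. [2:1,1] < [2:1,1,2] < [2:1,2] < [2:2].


Δ(Σ) — 10 vertices, 14 min non-faces:

  P = {7,9}:  v_{7} + v_{9} = v_{6}  ⇒ sig = [2:1]
  P = {5,8}:  v_{5} + v_{8} = v_{3} + v_{6}  ⇒ sig = [2:1,1]
  P = {1,9}:  v_{1} + v_{9} = v_{2} + v_{3} + v_{5} + 2·v_{6}  ⇒ sig = [2:1,1,1,2]
  P = {1,4}:  v_{1} + v_{4} = v_{2} + v_{5} + 2·v_{7}  ⇒ sig = [2:1,1,2]
  P = {8,9}:  v_{8} + v_{9} = v_{0} + v_{2} + 2·v_{6}  ⇒ sig = [2:1,1,2]
  P = {1,8}:  v_{1} + v_{8} = v_{2} + 2·v_{3} + 2·v_{6} + v_{7}  ⇒ sig = [2:1,1,2,2]
  P = {0,1}:  v_{0} + v_{1} = 2·v_{3} + v_{6}  ⇒ sig = [2:1,2]
  P = {3,4,9}:  v_{3} + v_{4} + v_{9} = 0  ⇒ sig = [3:]
  P = {3,4,6}:  v_{3} + v_{4} + v_{6} = v_{7}  ⇒ sig = [3:1]
  P = {3,4,8}:  v_{3} + v_{4} + v_{8} = v_{0} + v_{2} + 2·v_{7}  ⇒ sig = [3:1,1,2]
  P = {0,2,5,7}:  v_{0} + v_{2} + v_{5} + v_{7} = v_{3}  ⇒ sig = [4:1]
  P = {0,2,6,7}:  v_{0} + v_{2} + v_{6} + v_{7} = v_{8}  ⇒ sig = [4:1]
  P = {0,2,5,6}:  v_{0} + v_{2} + v_{5} + v_{6} = v_{3} + v_{9}  ⇒ sig = [4:1,1]
  P = {2,3,5,6,7}:  v_{2} + v_{3} + v_{5} + v_{6} + v_{7} = v_{1}  ⇒ sig = [5:1]

Hence PRS(X_Σ) =
[[2:1], [2:1,1], [2:1,1,1,2], [2:1,1,2], [2:1,1,2], [2:1,1,2,2], [2:1,2], [3:], [3:1], [3:1,1,2], [4:1], [4:1], [4:1,1], [5:1]]


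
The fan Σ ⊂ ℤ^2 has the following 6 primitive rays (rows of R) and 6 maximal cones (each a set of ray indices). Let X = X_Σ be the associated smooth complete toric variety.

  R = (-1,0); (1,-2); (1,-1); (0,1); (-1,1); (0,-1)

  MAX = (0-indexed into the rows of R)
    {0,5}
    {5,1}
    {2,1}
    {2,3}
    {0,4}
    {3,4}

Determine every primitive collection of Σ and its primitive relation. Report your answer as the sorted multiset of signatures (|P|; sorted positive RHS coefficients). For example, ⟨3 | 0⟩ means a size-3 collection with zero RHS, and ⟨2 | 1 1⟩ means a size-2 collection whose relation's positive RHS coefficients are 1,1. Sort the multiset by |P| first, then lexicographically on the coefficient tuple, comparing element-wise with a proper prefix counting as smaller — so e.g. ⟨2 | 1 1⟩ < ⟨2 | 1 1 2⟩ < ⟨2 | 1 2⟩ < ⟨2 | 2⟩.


Σ has 9 primitive collections:

  • {2,4}:  v_{2} + v_{4} = 0  so sig = ⟨2 | 0⟩
  • {3,5}:  v_{3} + v_{5} = 0  so sig = ⟨2 | 0⟩
  • {0,2}:  v_{0} + v_{2} = v_{5}  so sig = ⟨2 | 1⟩
  • {0,3}:  v_{0} + v_{3} = v_{4}  so sig = ⟨2 | 1⟩
  • {1,3}:  v_{1} + v_{3} = v_{2}  so sig = ⟨2 | 1⟩
  • {1,4}:  v_{1} + v_{4} = v_{5}  so sig = ⟨2 | 1⟩
  • {2,5}:  v_{2} + v_{5} = v_{1}  so sig = ⟨2 | 1⟩
  • {4,5}:  v_{4} + v_{5} = v_{0}  so sig = ⟨2 | 1⟩
  • {0,1}:  v_{0} + v_{1} = 2·v_{5}  so sig = ⟨2 | 2⟩

Sorted signature multiset PRS(X):
[⟨2 | 0⟩, ⟨2 | 0⟩, ⟨2 | 1⟩, ⟨2 | 1⟩, ⟨2 | 1⟩, ⟨2 | 1⟩, ⟨2 | 1⟩, ⟨2 | 1⟩, ⟨2 | 2⟩]


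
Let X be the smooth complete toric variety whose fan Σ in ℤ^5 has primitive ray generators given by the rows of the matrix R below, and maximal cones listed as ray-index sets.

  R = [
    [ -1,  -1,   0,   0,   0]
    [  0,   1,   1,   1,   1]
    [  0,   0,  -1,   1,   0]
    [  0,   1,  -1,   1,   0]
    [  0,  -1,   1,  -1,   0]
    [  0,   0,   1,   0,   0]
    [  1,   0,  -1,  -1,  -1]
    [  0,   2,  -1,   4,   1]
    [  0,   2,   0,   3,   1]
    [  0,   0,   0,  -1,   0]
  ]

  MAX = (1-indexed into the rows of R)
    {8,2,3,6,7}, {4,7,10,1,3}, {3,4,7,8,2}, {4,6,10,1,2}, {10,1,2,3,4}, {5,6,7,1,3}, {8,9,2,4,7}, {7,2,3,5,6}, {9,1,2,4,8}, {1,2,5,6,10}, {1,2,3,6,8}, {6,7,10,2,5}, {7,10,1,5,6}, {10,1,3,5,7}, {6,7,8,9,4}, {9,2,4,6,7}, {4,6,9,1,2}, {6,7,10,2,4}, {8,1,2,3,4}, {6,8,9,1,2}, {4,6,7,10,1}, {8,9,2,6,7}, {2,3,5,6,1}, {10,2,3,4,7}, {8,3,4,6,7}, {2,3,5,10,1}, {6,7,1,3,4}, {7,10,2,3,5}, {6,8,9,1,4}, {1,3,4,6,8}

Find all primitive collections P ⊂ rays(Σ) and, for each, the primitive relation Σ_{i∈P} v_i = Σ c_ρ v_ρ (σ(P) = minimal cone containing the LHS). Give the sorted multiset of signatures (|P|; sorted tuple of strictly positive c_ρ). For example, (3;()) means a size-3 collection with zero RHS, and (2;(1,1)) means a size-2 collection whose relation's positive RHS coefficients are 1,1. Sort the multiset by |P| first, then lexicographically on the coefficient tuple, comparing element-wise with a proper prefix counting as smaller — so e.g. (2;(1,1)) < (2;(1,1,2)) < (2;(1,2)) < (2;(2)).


Σ has 12 primitive collections:

  P={4,5}:  v_{4} + v_{5} = 0  so sig = (2;())
  P={3,9}:  v_{3} + v_{9} = v_{8}  so sig = (2;(1))
  P={9,10}:  v_{9} + v_{10} = v_{2} + v_{4}  so sig = (2;(1,1))
  P={5,9}:  v_{5} + v_{9} = v_{2} + v_{3} + v_{6}  so sig = (2;(1,1,1))
  P={8,10}:  v_{8} + v_{10} = v_{2} + v_{3} + v_{4}  so sig = (2;(1,1,1))
  P={5,8}:  v_{5} + v_{8} = v_{2} + 2·v_{3} + v_{6}  so sig = (2;(1,1,2))
  P={1,2,7}:  v_{1} + v_{2} + v_{7} = 0  so sig = (3;())
  P={3,6,10}:  v_{3} + v_{6} + v_{10} = 0  so sig = (3;())
  P={1,7,9}:  v_{1} + v_{7} + v_{9} = v_{3} + v_{4} + v_{6}  so sig = (3;(1,1,1))
  P={1,7,8}:  v_{1} + v_{7} + v_{8} = 2·v_{3} + v_{4} + v_{6}  so sig = (3;(1,1,2))
  P={2,3,4,6}:  v_{2} + v_{3} + v_{4} + v_{6} = v_{9}  so sig = (4;(1))
  P={2,4,6,8}:  v_{2} + v_{4} + v_{6} + v_{8} = 2·v_{9}  so sig = (4;(2))

Hence PRS(X_Σ) =
    |P|=2: 6 collections, coeffs (), (1), (1,1), (1,1,1), (1,1,1), (1,1,2)
    |P|=3: 4 collections, coeffs (), (), (1,1,1), (1,1,2)
    |P|=4: 2 collections, coeffs (1), (2)


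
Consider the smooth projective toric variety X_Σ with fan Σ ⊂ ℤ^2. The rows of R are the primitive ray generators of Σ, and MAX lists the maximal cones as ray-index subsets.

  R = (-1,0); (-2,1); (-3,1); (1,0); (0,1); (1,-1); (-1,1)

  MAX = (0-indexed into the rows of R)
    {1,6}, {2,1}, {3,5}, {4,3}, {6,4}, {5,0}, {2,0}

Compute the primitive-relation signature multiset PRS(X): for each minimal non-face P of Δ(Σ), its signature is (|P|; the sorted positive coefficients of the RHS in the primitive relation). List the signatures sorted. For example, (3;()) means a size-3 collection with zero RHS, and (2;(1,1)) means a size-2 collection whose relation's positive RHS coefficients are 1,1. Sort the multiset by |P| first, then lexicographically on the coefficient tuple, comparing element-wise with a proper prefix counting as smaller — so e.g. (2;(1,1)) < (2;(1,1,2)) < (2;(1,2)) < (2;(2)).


14 collections generate NE(X_Σ); each relation:

  {0,3}:  v_{0} + v_{3} = 0 — sig = (2;())
  {5,6}:  v_{5} + v_{6} = 0 — sig = (2;())
  {0,1}:  v_{0} + v_{1} = v_{2} — sig = (2;(1))
  {0,4}:  v_{0} + v_{4} = v_{6} — sig = (2;(1))
  {0,6}:  v_{0} + v_{6} = v_{1} — sig = (2;(1))
  {1,3}:  v_{1} + v_{3} = v_{6} — sig = (2;(1))
  {1,5}:  v_{1} + v_{5} = v_{0} — sig = (2;(1))
  {2,3}:  v_{2} + v_{3} = v_{1} — sig = (2;(1))
  {3,6}:  v_{3} + v_{6} = v_{4} — sig = (2;(1))
  {4,5}:  v_{4} + v_{5} = v_{3} — sig = (2;(1))
  {2,4}:  v_{2} + v_{4} = v_{1} + v_{6} — sig = (2;(1,1))
  {1,4}:  v_{1} + v_{4} = 2·v_{6} — sig = (2;(2))
  {2,5}:  v_{2} + v_{5} = 2·v_{0} — sig = (2;(2))
  {2,6}:  v_{2} + v_{6} = 2·v_{1} — sig = (2;(2))

Hence PRS(X_Σ) =
    |P|=2: 14 collections, coeffs (), (), (1), (1), (1), (1), (1), (1), (1), (1), (1,1), (2), (2), (2)


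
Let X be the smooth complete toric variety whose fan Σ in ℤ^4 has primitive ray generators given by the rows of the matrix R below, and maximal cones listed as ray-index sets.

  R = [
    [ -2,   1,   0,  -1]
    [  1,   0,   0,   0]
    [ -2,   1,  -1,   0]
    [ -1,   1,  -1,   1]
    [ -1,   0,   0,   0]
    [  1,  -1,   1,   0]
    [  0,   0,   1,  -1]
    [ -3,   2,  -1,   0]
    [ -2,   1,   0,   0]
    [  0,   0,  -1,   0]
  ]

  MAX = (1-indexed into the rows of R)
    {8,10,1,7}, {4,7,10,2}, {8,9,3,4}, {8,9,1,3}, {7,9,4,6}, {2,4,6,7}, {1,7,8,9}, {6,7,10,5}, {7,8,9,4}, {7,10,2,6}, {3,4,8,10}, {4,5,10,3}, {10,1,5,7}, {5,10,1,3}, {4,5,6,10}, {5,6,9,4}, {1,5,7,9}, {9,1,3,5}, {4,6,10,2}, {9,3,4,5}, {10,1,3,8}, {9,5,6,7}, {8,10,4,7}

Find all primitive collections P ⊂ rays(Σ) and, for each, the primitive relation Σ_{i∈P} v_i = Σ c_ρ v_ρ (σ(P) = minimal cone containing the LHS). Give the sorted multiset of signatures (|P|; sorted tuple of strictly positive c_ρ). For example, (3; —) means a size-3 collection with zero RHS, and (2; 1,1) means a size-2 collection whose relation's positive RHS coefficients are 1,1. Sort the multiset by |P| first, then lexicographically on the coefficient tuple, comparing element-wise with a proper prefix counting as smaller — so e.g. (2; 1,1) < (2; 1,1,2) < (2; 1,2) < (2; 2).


The 14 primitive collections of Σ (r=10, n=4):

  {2,5}:  v_{2} + v_{5} = 0  ⟹  sig = (2; —)
  {1,4}:  v_{1} + v_{4} = v_{8}  ⟹  sig = (2; 1)
  {3,6}:  v_{3} + v_{6} = v_{5}  ⟹  sig = (2; 1)
  {3,7}:  v_{3} + v_{7} = v_{1}  ⟹  sig = (2; 1)
  {6,8}:  v_{6} + v_{8} = v_{9}  ⟹  sig = (2; 1)
  {9,10}:  v_{9} + v_{10} = v_{3}  ⟹  sig = (2; 1)
  {1,6}:  v_{1} + v_{6} = v_{5} + v_{7}  ⟹  sig = (2; 1,1)
  {2,9}:  v_{2} + v_{9} = v_{4} + v_{7}  ⟹  sig = (2; 1,1)
  {5,8}:  v_{5} + v_{8} = v_{3} + v_{9}  ⟹  sig = (2; 1,1)
  {2,3}:  v_{2} + v_{3} = v_{4} + v_{7} + v_{10}  ⟹  sig = (2; 1,1,1)
  {1,2}:  v_{1} + v_{2} = v_{4} + 2·v_{7} + v_{10}  ⟹  sig = (2; 1,1,2)
  {2,8}:  v_{2} + v_{8} = 2·v_{4} + 2·v_{7} + v_{10}  ⟹  sig = (2; 1,2,2)
  {4,5,7}:  v_{4} + v_{5} + v_{7} = v_{9}  ⟹  sig = (3; 1)
  {4,6,7,10}:  v_{4} + v_{6} + v_{7} + v_{10} = 0  ⟹  sig = (4; —)

Sorted signature multiset PRS(X):
[(2; —), (2; 1), (2; 1), (2; 1), (2; 1), (2; 1), (2; 1,1), (2; 1,1), (2; 1,1), (2; 1,1,1), (2; 1,1,2), (2; 1,2,2), (3; 1), (4; —)]


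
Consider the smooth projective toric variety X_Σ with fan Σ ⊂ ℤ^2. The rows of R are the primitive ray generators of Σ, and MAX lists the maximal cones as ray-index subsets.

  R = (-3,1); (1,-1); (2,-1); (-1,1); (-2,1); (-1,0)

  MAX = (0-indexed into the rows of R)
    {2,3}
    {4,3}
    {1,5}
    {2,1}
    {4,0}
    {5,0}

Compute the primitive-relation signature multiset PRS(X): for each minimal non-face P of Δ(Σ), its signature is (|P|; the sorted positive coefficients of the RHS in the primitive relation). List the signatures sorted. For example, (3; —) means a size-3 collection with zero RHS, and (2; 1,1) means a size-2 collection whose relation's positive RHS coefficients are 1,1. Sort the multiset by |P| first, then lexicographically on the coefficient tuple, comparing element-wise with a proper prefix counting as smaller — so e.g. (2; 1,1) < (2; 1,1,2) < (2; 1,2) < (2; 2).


9 minimal non-faces of Δ(Σ) (on 6 rays):

  {1,3}:  v_{1} + v_{3} = 0  so sig = (2; —)
  {2,4}:  v_{2} + v_{4} = 0  so sig = (2; —)
  {0,2}:  v_{0} + v_{2} = v_{5}  so sig = (2; 1)
  {1,4}:  v_{1} + v_{4} = v_{5}  so sig = (2; 1)
  {2,5}:  v_{2} + v_{5} = v_{1}  so sig = (2; 1)
  {3,5}:  v_{3} + v_{5} = v_{4}  so sig = (2; 1)
  {4,5}:  v_{4} + v_{5} = v_{0}  so sig = (2; 1)
  {0,1}:  v_{0} + v_{1} = 2·v_{5}  so sig = (2; 2)
  {0,3}:  v_{0} + v_{3} = 2·v_{4}  so sig = (2; 2)

Signatures (|P|; sorted positive RHS coefficients), sorted:
    |P|=2: 9 collections, coeffs (), (), (1), (1), (1), (1), (1), (2), (2)


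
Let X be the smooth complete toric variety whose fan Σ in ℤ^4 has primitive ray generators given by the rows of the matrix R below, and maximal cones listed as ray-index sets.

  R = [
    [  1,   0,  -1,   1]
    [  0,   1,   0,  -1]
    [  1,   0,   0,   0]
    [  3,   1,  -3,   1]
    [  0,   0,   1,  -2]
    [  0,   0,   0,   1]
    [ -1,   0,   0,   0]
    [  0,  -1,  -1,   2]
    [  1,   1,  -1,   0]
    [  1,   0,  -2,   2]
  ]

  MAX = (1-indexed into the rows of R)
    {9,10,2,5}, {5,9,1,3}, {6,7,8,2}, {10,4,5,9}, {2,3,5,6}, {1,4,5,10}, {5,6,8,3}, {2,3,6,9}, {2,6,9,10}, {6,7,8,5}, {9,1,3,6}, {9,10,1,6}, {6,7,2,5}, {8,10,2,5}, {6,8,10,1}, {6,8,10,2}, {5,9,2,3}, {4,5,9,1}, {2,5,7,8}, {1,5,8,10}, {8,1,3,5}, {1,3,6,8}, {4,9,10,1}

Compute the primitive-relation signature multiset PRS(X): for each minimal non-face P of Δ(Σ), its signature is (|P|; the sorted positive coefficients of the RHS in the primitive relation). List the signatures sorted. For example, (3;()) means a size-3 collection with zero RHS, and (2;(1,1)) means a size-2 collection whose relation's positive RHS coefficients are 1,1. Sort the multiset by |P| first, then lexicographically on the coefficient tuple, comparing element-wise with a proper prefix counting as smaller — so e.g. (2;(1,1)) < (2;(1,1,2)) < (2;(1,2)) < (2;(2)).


Minimal non-faces — 18 found among 10 rays, 23 max cones:

  P = {3,7}:  v_{3} + v_{7} = 0  ⟹  sig = (2;())
  P = {1,2}:  v_{1} + v_{2} = v_{9}  ⟹  sig = (2;(1))
  P = {8,9}:  v_{8} + v_{9} = v_{10}  ⟹  sig = (2;(1))
  P = {1,7}:  v_{1} + v_{7} = v_{2} + v_{8}  ⟹  sig = (2;(1,1))
  P = {2,4}:  v_{2} + v_{4} = v_{5} + 2·v_{9} + v_{10}  ⟹  sig = (2;(1,1,2))
  P = {4,7}:  v_{4} + v_{7} = v_{2} + v_{5} + 2·v_{10}  ⟹  sig = (2;(1,1,2))
  P = {4,8}:  v_{4} + v_{8} = v_{1} + v_{5} + 2·v_{10}  ⟹  sig = (2;(1,1,2))
  P = {3,4}:  v_{3} + v_{4} = 3·v_{1} + v_{5} + v_{9}  ⟹  sig = (2;(1,1,3))
  P = {4,6}:  v_{4} + v_{6} = 2·v_{1} + v_{9}  ⟹  sig = (2;(1,2))
  P = {7,9}:  v_{7} + v_{9} = 2·v_{2} + v_{8}  ⟹  sig = (2;(1,2))
  P = {3,10}:  v_{3} + v_{10} = 2·v_{1}  ⟹  sig = (2;(2))
  P = {7,10}:  v_{7} + v_{10} = 2·v_{2} + 2·v_{8}  ⟹  sig = (2;(2,2))
  P = {1,5,6}:  v_{1} + v_{5} + v_{6} = v_{3}  ⟹  sig = (3;(1))
  P = {2,3,8}:  v_{2} + v_{3} + v_{8} = v_{1}  ⟹  sig = (3;(1))
  P = {5,6,10}:  v_{5} + v_{6} + v_{10} = v_{1}  ⟹  sig = (3;(1))
  P = {5,6,9}:  v_{5} + v_{6} + v_{9} = v_{2} + v_{3}  ⟹  sig = (3;(1,1))
  P = {2,5,6,8}:  v_{2} + v_{5} + v_{6} + v_{8} = 0  ⟹  sig = (4;())
  P = {1,5,9,10}:  v_{1} + v_{5} + v_{9} + v_{10} = v_{4}  ⟹  sig = (4;(1))

so the primitive-relation signature multiset is
[(2;()), (2;(1)), (2;(1)), (2;(1,1)), (2;(1,1,2)), (2;(1,1,2)), (2;(1,1,2)), (2;(1,1,3)), (2;(1,2)), (2;(1,2)), (2;(2)), (2;(2,2)), (3;(1)), (3;(1)), (3;(1)), (3;(1,1)), (4;()), (4;(1))]


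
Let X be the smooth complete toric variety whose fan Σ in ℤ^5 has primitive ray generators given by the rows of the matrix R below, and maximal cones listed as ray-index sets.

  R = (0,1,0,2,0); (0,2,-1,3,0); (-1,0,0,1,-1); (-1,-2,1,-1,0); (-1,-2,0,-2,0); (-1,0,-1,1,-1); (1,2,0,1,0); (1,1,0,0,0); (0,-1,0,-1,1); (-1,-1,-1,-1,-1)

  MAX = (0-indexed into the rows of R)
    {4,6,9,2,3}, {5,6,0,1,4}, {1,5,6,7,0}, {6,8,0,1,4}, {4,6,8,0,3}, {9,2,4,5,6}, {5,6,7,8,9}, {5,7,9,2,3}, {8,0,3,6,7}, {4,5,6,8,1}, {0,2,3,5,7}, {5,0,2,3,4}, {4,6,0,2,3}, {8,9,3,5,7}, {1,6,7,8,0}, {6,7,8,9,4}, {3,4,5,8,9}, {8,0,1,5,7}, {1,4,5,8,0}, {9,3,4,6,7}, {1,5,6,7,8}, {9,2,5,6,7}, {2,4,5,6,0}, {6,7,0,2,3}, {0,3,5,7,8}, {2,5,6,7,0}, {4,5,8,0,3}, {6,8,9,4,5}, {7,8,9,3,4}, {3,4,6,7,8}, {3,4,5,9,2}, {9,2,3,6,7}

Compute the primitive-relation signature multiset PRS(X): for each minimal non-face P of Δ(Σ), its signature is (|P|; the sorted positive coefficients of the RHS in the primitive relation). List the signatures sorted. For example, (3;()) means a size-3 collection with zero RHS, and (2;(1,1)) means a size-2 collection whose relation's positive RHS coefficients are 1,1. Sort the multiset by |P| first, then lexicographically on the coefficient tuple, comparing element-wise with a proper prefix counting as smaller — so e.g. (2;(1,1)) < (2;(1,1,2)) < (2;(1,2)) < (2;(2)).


12 minimal non-faces of Δ(Σ) (on 10 rays):

  • {0,9}:  v_{0} + v_{9} = v_{5} ; sig = (2;(1))
  • {2,8}:  v_{2} + v_{8} = v_{0} + v_{4} ; sig = (2;(1,1))
  • {1,2}:  v_{1} + v_{2} = 2·v_{0} + v_{4} + v_{5} + v_{6} ; sig = (2;(1,1,1,2))
  • {1,9}:  v_{1} + v_{9} = 2·v_{5} + v_{6} + v_{8} ; sig = (2;(1,1,2))
  • {1,3}:  v_{1} + v_{3} = 2·v_{0} + v_{4} ; sig = (2;(1,2))
  • {0,4,7}:  v_{0} + v_{4} + v_{7} = 0 ; sig = (3;())
  • {3,5,6}:  v_{3} + v_{5} + v_{6} = v_{2} ; sig = (3;(1))
  • {4,5,7}:  v_{4} + v_{5} + v_{7} = v_{9} ; sig = (3;(1))
  • {1,4,7}:  v_{1} + v_{4} + v_{7} = v_{5} + v_{6} + v_{8} ; sig = (3;(1,1,1))
  • {2,4,7}:  v_{2} + v_{4} + v_{7} = v_{3} + v_{6} + v_{9} ; sig = (3;(1,1,1))
  • {0,5,6,8}:  v_{0} + v_{5} + v_{6} + v_{8} = v_{1} ; sig = (4;(1))
  • {3,6,8,9}:  v_{3} + v_{6} + v_{8} + v_{9} = v_{4} ; sig = (4;(1))

Hence PRS(X_Σ) =
{ (2;(1)),  (2;(1,1)),  (2;(1,1,1,2)),  (2;(1,1,2)),  (2;(1,2)),  (3;()),  (3;(1)) ×2,  (3;(1,1,1)) ×2,  (4;(1)) ×2 }


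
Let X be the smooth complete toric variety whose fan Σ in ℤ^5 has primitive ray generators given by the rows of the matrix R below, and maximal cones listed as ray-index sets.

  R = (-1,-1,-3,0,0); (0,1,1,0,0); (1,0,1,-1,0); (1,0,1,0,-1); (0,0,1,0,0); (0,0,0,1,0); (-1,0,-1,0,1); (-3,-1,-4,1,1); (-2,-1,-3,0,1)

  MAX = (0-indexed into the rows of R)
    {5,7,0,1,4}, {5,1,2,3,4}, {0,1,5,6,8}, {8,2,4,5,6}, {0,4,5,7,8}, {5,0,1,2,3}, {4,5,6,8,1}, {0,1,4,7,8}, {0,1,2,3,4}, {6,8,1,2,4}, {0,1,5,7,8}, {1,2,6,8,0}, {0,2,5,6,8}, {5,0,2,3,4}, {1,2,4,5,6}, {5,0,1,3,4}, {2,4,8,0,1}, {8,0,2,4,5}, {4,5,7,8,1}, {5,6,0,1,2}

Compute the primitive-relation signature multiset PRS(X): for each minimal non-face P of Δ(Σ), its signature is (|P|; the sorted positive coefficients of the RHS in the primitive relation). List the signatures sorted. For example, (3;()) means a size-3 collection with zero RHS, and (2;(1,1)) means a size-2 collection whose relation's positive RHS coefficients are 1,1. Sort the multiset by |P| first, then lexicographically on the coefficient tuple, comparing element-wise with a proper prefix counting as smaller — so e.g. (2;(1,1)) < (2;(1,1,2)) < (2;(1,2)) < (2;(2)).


The 9 primitive collections of Σ (r=9, n=5):

  P={3,6}:  v_{3} + v_{6} = 0 — sig = (2;())
  P={2,7}:  v_{2} + v_{7} = v_{8} — sig = (2;(1))
  P={3,8}:  v_{3} + v_{8} = v_{0} + v_{4} — sig = (2;(1,1))
  P={6,7}:  v_{6} + v_{7} = v_{1} + v_{5} + 2·v_{8} — sig = (2;(1,1,2))
  P={3,7}:  v_{3} + v_{7} = 2·v_{0} + v_{1} + 2·v_{4} + v_{5} — sig = (2;(1,1,2,2))
  P={0,4,6}:  v_{0} + v_{4} + v_{6} = v_{8} — sig = (3;(1))
  P={1,2,5,8}:  v_{1} + v_{2} + v_{5} + v_{8} = v_{6} — sig = (4;(1))
  P={0,1,2,4,5}:  v_{0} + v_{1} + v_{2} + v_{4} + v_{5} = 0 — sig = (5;())
  P={0,1,4,5,8}:  v_{0} + v_{1} + v_{4} + v_{5} + v_{8} = v_{7} — sig = (5;(1))

Signatures (|P|; sorted positive RHS coefficients), sorted:
{ (2;()),  (2;(1)),  (2;(1,1)),  (2;(1,1,2)),  (2;(1,1,2,2)),  (3;(1)),  (4;(1)),  (5;()),  (5;(1)) }


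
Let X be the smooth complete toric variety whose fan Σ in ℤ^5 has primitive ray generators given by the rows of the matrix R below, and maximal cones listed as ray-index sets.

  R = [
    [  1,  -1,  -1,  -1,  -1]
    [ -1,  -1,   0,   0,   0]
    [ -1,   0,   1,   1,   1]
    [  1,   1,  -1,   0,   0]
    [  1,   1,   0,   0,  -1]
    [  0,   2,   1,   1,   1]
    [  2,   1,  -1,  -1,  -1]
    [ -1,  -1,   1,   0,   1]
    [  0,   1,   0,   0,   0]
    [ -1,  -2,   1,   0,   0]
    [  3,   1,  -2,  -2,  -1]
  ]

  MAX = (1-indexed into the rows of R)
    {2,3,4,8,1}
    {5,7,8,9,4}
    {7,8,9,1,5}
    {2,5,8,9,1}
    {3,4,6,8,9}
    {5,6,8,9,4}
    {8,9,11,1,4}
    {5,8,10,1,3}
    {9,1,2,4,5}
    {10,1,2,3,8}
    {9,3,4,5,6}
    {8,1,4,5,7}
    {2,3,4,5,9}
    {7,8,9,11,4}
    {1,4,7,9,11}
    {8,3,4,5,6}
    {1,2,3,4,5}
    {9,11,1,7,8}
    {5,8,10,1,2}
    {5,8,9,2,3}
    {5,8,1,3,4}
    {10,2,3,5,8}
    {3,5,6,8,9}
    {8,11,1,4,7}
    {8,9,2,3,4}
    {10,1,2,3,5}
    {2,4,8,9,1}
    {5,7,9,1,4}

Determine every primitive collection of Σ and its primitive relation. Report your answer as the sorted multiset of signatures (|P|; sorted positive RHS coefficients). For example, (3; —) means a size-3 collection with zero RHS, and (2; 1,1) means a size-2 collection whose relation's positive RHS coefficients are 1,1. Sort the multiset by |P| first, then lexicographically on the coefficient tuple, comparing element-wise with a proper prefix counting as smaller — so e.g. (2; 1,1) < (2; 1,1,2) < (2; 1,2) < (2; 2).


Primitive collections (20):

  {2,6}:  v_{2} + v_{6} = v_{3} + v_{9}  so sig = (2; 1,1)
  {2,7}:  v_{2} + v_{7} = v_{1} + v_{9}  so sig = (2; 1,1)
  {4,10}:  v_{4} + v_{10} = v_{1} + v_{3}  so sig = (2; 1,1)
  {1,6}:  v_{1} + v_{6} = v_{4} + v_{5} + v_{8}  so sig = (2; 1,1,1)
  {3,7}:  v_{3} + v_{7} = v_{4} + v_{5} + v_{8}  so sig = (2; 1,1,1)
  {3,11}:  v_{3} + v_{11} = v_{4} + v_{7} + v_{8}  so sig = (2; 1,1,1)
  {6,10}:  v_{6} + v_{10} = v_{3} + v_{5} + v_{8}  so sig = (2; 1,1,1)
  {7,10}:  v_{7} + v_{10} = v_{1} + v_{5} + v_{8}  so sig = (2; 1,1,1)
  {9,10}:  v_{9} + v_{10} = v_{2} + v_{5} + v_{8}  so sig = (2; 1,1,1)
  {10,11}:  v_{10} + v_{11} = v_{1} + v_{7} + v_{8}  so sig = (2; 1,1,1)
  {6,11}:  v_{6} + v_{11} = 2·v_{4} + v_{5} + v_{7} + 2·v_{8} + v_{9}  so sig = (2; 1,1,1,2,2)
  {2,11}:  v_{2} + v_{11} = 2·v_{1} + v_{4} + v_{8} + 2·v_{9}  so sig = (2; 1,1,2,2)
  {6,7}:  v_{6} + v_{7} = 2·v_{4} + 2·v_{5} + 2·v_{8} + v_{9}  so sig = (2; 1,2,2,2)
  {5,11}:  v_{5} + v_{11} = 2·v_{7}  so sig = (2; 2)
  {1,3,9}:  v_{1} + v_{3} + v_{9} = 0  so sig = (3; —)
  {2,4,5,8}:  v_{2} + v_{4} + v_{5} + v_{8} = 0  so sig = (4; —)
  {1,2,3,5,8}:  v_{1} + v_{2} + v_{3} + v_{5} + v_{8} = v_{10}  so sig = (5; 1)
  {1,4,5,8,9}:  v_{1} + v_{4} + v_{5} + v_{8} + v_{9} = v_{7}  so sig = (5; 1)
  {1,4,7,8,9}:  v_{1} + v_{4} + v_{7} + v_{8} + v_{9} = v_{11}  so sig = (5; 1)
  {3,4,5,8,9}:  v_{3} + v_{4} + v_{5} + v_{8} + v_{9} = v_{6}  so sig = (5; 1)

Sorted signature multiset PRS(X):
{ (2; 1,1) ×3,  (2; 1,1,1) ×7,  (2; 1,1,1,2,2),  (2; 1,1,2,2),  (2; 1,2,2,2),  (2; 2),  (3; —),  (4; —),  (5; 1) ×4 }


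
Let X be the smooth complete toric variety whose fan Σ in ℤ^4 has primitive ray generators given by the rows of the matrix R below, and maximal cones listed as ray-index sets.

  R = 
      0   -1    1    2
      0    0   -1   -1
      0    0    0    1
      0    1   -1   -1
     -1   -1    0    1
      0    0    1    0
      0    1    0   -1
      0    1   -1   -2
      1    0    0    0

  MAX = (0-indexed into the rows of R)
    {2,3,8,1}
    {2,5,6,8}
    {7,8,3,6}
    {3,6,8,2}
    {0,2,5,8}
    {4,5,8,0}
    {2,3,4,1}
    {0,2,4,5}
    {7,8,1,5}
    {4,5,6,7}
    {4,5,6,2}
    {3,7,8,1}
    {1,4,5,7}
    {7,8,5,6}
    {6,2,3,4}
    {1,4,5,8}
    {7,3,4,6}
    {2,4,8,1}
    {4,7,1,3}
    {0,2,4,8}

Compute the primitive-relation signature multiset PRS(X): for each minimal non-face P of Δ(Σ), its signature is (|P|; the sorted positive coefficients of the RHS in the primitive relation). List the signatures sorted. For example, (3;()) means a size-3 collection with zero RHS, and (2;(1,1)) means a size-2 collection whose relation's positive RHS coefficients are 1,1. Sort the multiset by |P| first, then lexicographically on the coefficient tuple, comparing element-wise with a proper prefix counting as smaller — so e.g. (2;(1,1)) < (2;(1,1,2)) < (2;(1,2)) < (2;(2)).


Σ has 12 primitive collections:

  • {0,7}:  v_{0} + v_{7} = 0  →  sig = (2;())
  • {0,3}:  v_{0} + v_{3} = v_{2}  →  sig = (2;(1))
  • {1,6}:  v_{1} + v_{6} = v_{7}  →  sig = (2;(1))
  • {2,7}:  v_{2} + v_{7} = v_{3}  →  sig = (2;(1))
  • {3,5}:  v_{3} + v_{5} = v_{6}  →  sig = (2;(1))
  • {0,1}:  v_{0} + v_{1} = v_{4} + v_{8}  →  sig = (2;(1,1))
  • {0,6}:  v_{0} + v_{6} = v_{2} + v_{5}  →  sig = (2;(1,1))
  • {1,2,5}:  v_{1} + v_{2} + v_{5} = 0  →  sig = (3;())
  • {4,6,8}:  v_{4} + v_{6} + v_{8} = 0  →  sig = (3;())
  • {4,7,8}:  v_{4} + v_{7} + v_{8} = v_{1}  →  sig = (3;(1))
  • {3,4,8}:  v_{3} + v_{4} + v_{8} = v_{1} + v_{2}  →  sig = (3;(1,1))
  • {2,4,5,8}:  v_{2} + v_{4} + v_{5} + v_{8} = v_{0}  →  sig = (4;(1))

so the primitive-relation signature multiset is
    |P|=2: 7 collections, coeffs (), (1), (1), (1), (1), (1,1), (1,1)
    |P|=3: 4 collections, coeffs (), (), (1), (1,1)
    |P|=4: 1 collection, coeffs (1)


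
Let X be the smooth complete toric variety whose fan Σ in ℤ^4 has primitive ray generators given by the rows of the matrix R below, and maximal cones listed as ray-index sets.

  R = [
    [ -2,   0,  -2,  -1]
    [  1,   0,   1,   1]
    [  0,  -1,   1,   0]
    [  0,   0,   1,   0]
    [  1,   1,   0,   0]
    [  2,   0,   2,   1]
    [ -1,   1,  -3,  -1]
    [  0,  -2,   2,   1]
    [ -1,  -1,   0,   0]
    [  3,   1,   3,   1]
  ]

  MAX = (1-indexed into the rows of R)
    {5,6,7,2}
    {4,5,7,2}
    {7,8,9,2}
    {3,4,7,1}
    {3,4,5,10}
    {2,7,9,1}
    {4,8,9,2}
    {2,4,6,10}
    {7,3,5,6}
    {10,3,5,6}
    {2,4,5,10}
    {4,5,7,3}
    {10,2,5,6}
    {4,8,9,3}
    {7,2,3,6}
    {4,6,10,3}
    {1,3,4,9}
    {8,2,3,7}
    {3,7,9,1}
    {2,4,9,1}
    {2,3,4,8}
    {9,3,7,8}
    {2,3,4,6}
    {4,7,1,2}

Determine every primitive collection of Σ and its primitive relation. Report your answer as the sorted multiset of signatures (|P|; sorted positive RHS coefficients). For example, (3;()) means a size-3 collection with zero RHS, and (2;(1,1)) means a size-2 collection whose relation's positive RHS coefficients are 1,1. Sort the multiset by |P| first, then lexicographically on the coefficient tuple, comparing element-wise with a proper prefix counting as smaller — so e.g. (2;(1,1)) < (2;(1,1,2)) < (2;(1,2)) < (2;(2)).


Primitive collections (20):

  P = {1,6}:  v_{1} + v_{6} = 0  ⇒ sig = (2;())
  P = {5,9}:  v_{5} + v_{9} = 0  ⇒ sig = (2;())
  P = {1,5}:  v_{1} + v_{5} = v_{4} + v_{7}  ⇒ sig = (2;(1,1))
  P = {1,10}:  v_{1} + v_{10} = v_{4} + v_{5}  ⇒ sig = (2;(1,1))
  P = {5,8}:  v_{5} + v_{8} = v_{2} + v_{3}  ⇒ sig = (2;(1,1))
  P = {6,9}:  v_{6} + v_{9} = v_{2} + v_{3}  ⇒ sig = (2;(1,1))
  P = {9,10}:  v_{9} + v_{10} = v_{4} + v_{6}  ⇒ sig = (2;(1,1))
  P = {8,10}:  v_{8} + v_{10} = v_{2} + v_{3} + v_{4} + v_{6}  ⇒ sig = (2;(1,1,1,1))
  P = {1,8}:  v_{1} + v_{8} = 2·v_{9}  ⇒ sig = (2;(2))
  P = {7,10}:  v_{7} + v_{10} = 2·v_{5}  ⇒ sig = (2;(2))
  P = {6,8}:  v_{6} + v_{8} = 2·v_{2} + 2·v_{3}  ⇒ sig = (2;(2,2))
  P = {1,2,3}:  v_{1} + v_{2} + v_{3} = v_{9}  ⇒ sig = (3;(1))
  P = {2,3,5}:  v_{2} + v_{3} + v_{5} = v_{6}  ⇒ sig = (3;(1))
  P = {2,3,9}:  v_{2} + v_{3} + v_{9} = v_{8}  ⇒ sig = (3;(1))
  P = {4,5,6}:  v_{4} + v_{5} + v_{6} = v_{10}  ⇒ sig = (3;(1))
  P = {4,6,7}:  v_{4} + v_{6} + v_{7} = v_{5}  ⇒ sig = (3;(1))
  P = {4,7,8}:  v_{4} + v_{7} + v_{8} = v_{9}  ⇒ sig = (3;(1))
  P = {4,7,9}:  v_{4} + v_{7} + v_{9} = v_{1}  ⇒ sig = (3;(1))
  P = {2,3,10}:  v_{2} + v_{3} + v_{10} = v_{4} + 2·v_{6}  ⇒ sig = (3;(1,2))
  P = {2,3,4,7}:  v_{2} + v_{3} + v_{4} + v_{7} = 0  ⇒ sig = (4;())

so the primitive-relation signature multiset is
{ (2;()) ×2,  (2;(1,1)) ×5,  (2;(1,1,1,1)),  (2;(2)) ×2,  (2;(2,2)),  (3;(1)) ×7,  (3;(1,2)),  (4;()) }


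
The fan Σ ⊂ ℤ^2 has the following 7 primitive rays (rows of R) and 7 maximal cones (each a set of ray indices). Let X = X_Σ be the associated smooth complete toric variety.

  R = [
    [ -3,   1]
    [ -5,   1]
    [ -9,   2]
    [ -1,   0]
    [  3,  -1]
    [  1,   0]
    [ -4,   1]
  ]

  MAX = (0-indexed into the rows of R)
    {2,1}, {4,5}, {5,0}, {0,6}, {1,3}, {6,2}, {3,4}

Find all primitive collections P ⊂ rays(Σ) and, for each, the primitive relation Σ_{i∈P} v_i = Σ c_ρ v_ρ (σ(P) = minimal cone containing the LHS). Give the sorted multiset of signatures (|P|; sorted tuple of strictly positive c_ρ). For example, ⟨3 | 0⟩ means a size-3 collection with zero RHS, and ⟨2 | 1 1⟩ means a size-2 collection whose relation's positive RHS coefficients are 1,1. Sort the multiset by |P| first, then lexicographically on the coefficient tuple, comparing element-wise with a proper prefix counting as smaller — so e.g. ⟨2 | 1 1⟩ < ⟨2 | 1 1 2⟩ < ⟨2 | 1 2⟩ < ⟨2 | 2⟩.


Primitive collections (14):

  P = {0,4}:  v_{0} + v_{4} = 0 — sig = ⟨2 | 0⟩
  P = {3,5}:  v_{3} + v_{5} = 0 — sig = ⟨2 | 0⟩
  P = {0,3}:  v_{0} + v_{3} = v_{6} — sig = ⟨2 | 1⟩
  P = {1,5}:  v_{1} + v_{5} = v_{6} — sig = ⟨2 | 1⟩
  P = {1,6}:  v_{1} + v_{6} = v_{2} — sig = ⟨2 | 1⟩
  P = {3,6}:  v_{3} + v_{6} = v_{1} — sig = ⟨2 | 1⟩
  P = {4,6}:  v_{4} + v_{6} = v_{3} — sig = ⟨2 | 1⟩
  P = {5,6}:  v_{5} + v_{6} = v_{0} — sig = ⟨2 | 1⟩
  P = {2,4}:  v_{2} + v_{4} = v_{1} + v_{3} — sig = ⟨2 | 1 1⟩
  P = {0,1}:  v_{0} + v_{1} = 2·v_{6} — sig = ⟨2 | 2⟩
  P = {1,4}:  v_{1} + v_{4} = 2·v_{3} — sig = ⟨2 | 2⟩
  P = {2,3}:  v_{2} + v_{3} = 2·v_{1} — sig = ⟨2 | 2⟩
  P = {2,5}:  v_{2} + v_{5} = 2·v_{6} — sig = ⟨2 | 2⟩
  P = {0,2}:  v_{0} + v_{2} = 3·v_{6} — sig = ⟨2 | 3⟩

Signatures (|P|; sorted positive RHS coefficients), sorted:
    |P|=2: 14 collections, coeffs (), (), (1), (1), (1), (1), (1), (1), (1,1), (2), (2), (2), (2), (3)


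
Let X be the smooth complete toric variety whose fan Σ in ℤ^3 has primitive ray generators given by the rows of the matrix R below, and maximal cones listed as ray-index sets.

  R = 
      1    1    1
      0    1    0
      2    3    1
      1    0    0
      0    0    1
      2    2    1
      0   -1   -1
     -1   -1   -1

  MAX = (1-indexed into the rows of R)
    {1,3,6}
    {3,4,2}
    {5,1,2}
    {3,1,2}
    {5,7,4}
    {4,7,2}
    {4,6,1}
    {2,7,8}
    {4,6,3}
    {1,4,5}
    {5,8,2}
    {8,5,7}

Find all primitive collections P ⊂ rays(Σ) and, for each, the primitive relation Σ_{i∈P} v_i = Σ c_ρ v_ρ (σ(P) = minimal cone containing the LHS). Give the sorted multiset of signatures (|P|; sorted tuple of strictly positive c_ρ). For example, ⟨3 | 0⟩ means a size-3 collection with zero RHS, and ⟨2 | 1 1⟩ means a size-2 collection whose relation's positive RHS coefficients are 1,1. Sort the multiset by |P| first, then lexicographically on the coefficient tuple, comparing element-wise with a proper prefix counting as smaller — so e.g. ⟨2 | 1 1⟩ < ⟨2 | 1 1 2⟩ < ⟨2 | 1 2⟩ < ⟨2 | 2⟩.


14 minimal non-faces of Δ(Σ) (on 8 rays):

  P = {1,8}:  v_{1} + v_{8} = 0  so sig = ⟨2 | 0⟩
  P = {1,7}:  v_{1} + v_{7} = v_{4}  so sig = ⟨2 | 1⟩
  P = {2,6}:  v_{2} + v_{6} = v_{3}  so sig = ⟨2 | 1⟩
  P = {4,8}:  v_{4} + v_{8} = v_{7}  so sig = ⟨2 | 1⟩
  P = {6,8}:  v_{6} + v_{8} = v_{2} + v_{4}  so sig = ⟨2 | 1 1⟩
  P = {3,5}:  v_{3} + v_{5} = 2·v_{1} + v_{2}  so sig = ⟨2 | 1 2⟩
  P = {3,8}:  v_{3} + v_{8} = 2·v_{2} + v_{4}  so sig = ⟨2 | 1 2⟩
  P = {6,7}:  v_{6} + v_{7} = v_{2} + 2·v_{4}  so sig = ⟨2 | 1 2⟩
  P = {5,6}:  v_{5} + v_{6} = 2·v_{1}  so sig = ⟨2 | 2⟩
  P = {3,7}:  v_{3} + v_{7} = 2·v_{2} + 2·v_{4}  so sig = ⟨2 | 2 2⟩
  P = {2,5,7}:  v_{2} + v_{5} + v_{7} = 0  so sig = ⟨3 | 0⟩
  P = {1,2,4}:  v_{1} + v_{2} + v_{4} = v_{6}  so sig = ⟨3 | 1⟩
  P = {2,4,5}:  v_{2} + v_{4} + v_{5} = v_{1}  so sig = ⟨3 | 1⟩
  P = {1,3,4}:  v_{1} + v_{3} + v_{4} = 2·v_{6}  so sig = ⟨3 | 2⟩

Signatures (|P|; sorted positive RHS coefficients), sorted:
[⟨2 | 0⟩, ⟨2 | 1⟩, ⟨2 | 1⟩, ⟨2 | 1⟩, ⟨2 | 1 1⟩, ⟨2 | 1 2⟩, ⟨2 | 1 2⟩, ⟨2 | 1 2⟩, ⟨2 | 2⟩, ⟨2 | 2 2⟩, ⟨3 | 0⟩, ⟨3 | 1⟩, ⟨3 | 1⟩, ⟨3 | 2⟩]


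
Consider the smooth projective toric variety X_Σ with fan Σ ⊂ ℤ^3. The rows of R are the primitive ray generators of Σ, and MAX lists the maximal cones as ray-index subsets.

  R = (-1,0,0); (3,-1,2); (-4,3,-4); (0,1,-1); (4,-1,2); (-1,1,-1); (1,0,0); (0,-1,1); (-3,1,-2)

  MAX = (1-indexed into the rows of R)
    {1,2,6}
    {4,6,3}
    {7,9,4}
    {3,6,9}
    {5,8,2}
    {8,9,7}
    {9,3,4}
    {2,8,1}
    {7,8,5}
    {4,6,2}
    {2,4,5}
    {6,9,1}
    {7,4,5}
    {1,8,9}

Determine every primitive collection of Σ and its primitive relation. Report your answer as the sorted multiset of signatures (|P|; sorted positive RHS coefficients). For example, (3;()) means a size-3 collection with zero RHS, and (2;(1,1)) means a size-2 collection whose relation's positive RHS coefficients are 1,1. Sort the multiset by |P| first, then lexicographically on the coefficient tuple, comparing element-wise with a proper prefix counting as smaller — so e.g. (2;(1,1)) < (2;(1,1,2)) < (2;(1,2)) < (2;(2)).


|primitive collections| = 16. Relations:

  • {1,7}:  v_{1} + v_{7} = 0 ; sig = (2;())
  • {2,9}:  v_{2} + v_{9} = 0 ; sig = (2;())
  • {4,8}:  v_{4} + v_{8} = 0 ; sig = (2;())
  • {1,4}:  v_{1} + v_{4} = v_{6} ; sig = (2;(1))
  • {1,5}:  v_{1} + v_{5} = v_{2} ; sig = (2;(1))
  • {2,7}:  v_{2} + v_{7} = v_{5} ; sig = (2;(1))
  • {5,9}:  v_{5} + v_{9} = v_{7} ; sig = (2;(1))
  • {6,7}:  v_{6} + v_{7} = v_{4} ; sig = (2;(1))
  • {6,8}:  v_{6} + v_{8} = v_{1} ; sig = (2;(1))
  • {2,3}:  v_{2} + v_{3} = v_{4} + v_{6} ; sig = (2;(1,1))
  • {3,8}:  v_{3} + v_{8} = v_{6} + v_{9} ; sig = (2;(1,1))
  • {5,6}:  v_{5} + v_{6} = v_{2} + v_{4} ; sig = (2;(1,1))
  • {1,3}:  v_{1} + v_{3} = 2·v_{6} + v_{9} ; sig = (2;(1,2))
  • {3,7}:  v_{3} + v_{7} = 2·v_{4} + v_{9} ; sig = (2;(1,2))
  • {3,5}:  v_{3} + v_{5} = 2·v_{4} ; sig = (2;(2))
  • {4,6,9}:  v_{4} + v_{6} + v_{9} = v_{3} ; sig = (3;(1))

Sorted signature multiset PRS(X):
    |P|=2: 15 collections, coeffs (), (), (), (1), (1), (1), (1), (1), (1), (1,1), (1,1), (1,1), (1,2), (1,2), (2)
    |P|=3: 1 collection, coeffs (1)


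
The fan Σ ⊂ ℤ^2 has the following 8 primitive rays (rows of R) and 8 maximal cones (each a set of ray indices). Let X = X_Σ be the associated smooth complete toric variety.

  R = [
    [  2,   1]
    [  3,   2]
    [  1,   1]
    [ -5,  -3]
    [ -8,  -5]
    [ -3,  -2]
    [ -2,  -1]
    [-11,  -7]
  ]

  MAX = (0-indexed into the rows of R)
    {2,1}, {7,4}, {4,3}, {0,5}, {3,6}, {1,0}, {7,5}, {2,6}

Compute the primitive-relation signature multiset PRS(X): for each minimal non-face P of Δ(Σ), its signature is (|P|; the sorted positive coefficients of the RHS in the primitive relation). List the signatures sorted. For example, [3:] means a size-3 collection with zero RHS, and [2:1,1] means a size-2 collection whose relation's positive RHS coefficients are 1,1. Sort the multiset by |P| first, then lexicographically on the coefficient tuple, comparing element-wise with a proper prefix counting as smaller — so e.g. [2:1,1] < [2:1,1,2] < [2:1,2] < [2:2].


20 collections generate NE(X_Σ); each relation:

  {0,6}:  v_{0} + v_{6} = 0  →  sig = [2:]
  {1,5}:  v_{1} + v_{5} = 0  →  sig = [2:]
  {0,2}:  v_{0} + v_{2} = v_{1}  →  sig = [2:1]
  {0,3}:  v_{0} + v_{3} = v_{5}  →  sig = [2:1]
  {1,3}:  v_{1} + v_{3} = v_{6}  →  sig = [2:1]
  {1,4}:  v_{1} + v_{4} = v_{3}  →  sig = [2:1]
  {1,6}:  v_{1} + v_{6} = v_{2}  →  sig = [2:1]
  {1,7}:  v_{1} + v_{7} = v_{4}  →  sig = [2:1]
  {2,5}:  v_{2} + v_{5} = v_{6}  →  sig = [2:1]
  {3,5}:  v_{3} + v_{5} = v_{4}  →  sig = [2:1]
  {4,5}:  v_{4} + v_{5} = v_{7}  →  sig = [2:1]
  {5,6}:  v_{5} + v_{6} = v_{3}  →  sig = [2:1]
  {2,4}:  v_{2} + v_{4} = v_{3} + v_{6}  →  sig = [2:1,1]
  {6,7}:  v_{6} + v_{7} = v_{3} + v_{4}  →  sig = [2:1,1]
  {0,4}:  v_{0} + v_{4} = 2·v_{5}  →  sig = [2:2]
  {2,3}:  v_{2} + v_{3} = 2·v_{6}  →  sig = [2:2]
  {2,7}:  v_{2} + v_{7} = 2·v_{3}  →  sig = [2:2]
  {3,7}:  v_{3} + v_{7} = 2·v_{4}  →  sig = [2:2]
  {4,6}:  v_{4} + v_{6} = 2·v_{3}  →  sig = [2:2]
  {0,7}:  v_{0} + v_{7} = 3·v_{5}  →  sig = [2:3]

Signatures (|P|; sorted positive RHS coefficients), sorted:
{ [2:] ×2,  [2:1] ×10,  [2:1,1] ×2,  [2:2] ×5,  [2:3] }


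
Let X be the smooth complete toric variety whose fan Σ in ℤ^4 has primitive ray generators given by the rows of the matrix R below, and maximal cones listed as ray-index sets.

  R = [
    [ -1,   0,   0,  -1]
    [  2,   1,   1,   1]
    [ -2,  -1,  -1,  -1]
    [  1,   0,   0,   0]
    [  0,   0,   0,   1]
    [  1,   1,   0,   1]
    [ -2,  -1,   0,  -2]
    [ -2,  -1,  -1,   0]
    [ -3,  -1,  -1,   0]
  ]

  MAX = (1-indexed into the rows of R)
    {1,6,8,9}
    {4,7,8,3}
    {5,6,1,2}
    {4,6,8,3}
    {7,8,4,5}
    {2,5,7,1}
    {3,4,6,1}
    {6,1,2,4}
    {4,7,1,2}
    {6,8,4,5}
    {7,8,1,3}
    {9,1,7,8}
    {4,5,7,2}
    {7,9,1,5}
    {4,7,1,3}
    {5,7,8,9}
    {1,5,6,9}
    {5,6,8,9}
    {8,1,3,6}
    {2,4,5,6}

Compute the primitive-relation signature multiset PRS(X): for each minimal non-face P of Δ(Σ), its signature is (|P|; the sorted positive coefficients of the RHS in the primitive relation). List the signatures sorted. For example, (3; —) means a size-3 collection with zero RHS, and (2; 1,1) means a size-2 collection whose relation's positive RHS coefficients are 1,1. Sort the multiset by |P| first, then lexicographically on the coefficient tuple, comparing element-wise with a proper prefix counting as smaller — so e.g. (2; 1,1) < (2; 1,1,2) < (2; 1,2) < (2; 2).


Δ(Σ) — 9 vertices, 10 min non-faces:

  P = {2,3}:  v_{2} + v_{3} = 0 — sig = (2; —)
  P = {2,8}:  v_{2} + v_{8} = v_{5} — sig = (2; 1)
  P = {3,5}:  v_{3} + v_{5} = v_{8} — sig = (2; 1)
  P = {4,9}:  v_{4} + v_{9} = v_{8} — sig = (2; 1)
  P = {6,7}:  v_{6} + v_{7} = v_{1} — sig = (2; 1)
  P = {2,9}:  v_{2} + v_{9} = v_{1} + 2·v_{5} — sig = (2; 1,2)
  P = {3,9}:  v_{3} + v_{9} = v_{1} + 2·v_{8} — sig = (2; 1,2)
  P = {1,4,5}:  v_{1} + v_{4} + v_{5} = 0 — sig = (3; —)
  P = {1,4,8}:  v_{1} + v_{4} + v_{8} = v_{3} — sig = (3; 1)
  P = {1,5,8}:  v_{1} + v_{5} + v_{8} = v_{9} — sig = (3; 1)

so the primitive-relation signature multiset is
    |P|=2: 7 collections, coeffs (), (1), (1), (1), (1), (1,2), (1,2)
    |P|=3: 3 collections, coeffs (), (1), (1)
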